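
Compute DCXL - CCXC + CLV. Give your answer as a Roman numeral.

DCXL = 640, CCXC = 290, CLV = 155
640 - 290 = 350
350 + 155 = 505

DV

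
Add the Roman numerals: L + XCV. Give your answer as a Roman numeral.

L = 50
XCV = 95
50 + 95 = 145

CXLV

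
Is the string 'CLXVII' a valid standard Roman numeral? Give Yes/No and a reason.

'CLXVII': Check the rules: uses only the symbols I, V, X, L, C, D, M; no symbol is repeated more than three times in a row; V, L and D each appear at most once; no smaller symbol precedes a larger one (values never increase from left to right). Value: C (100) + L (50) + X (10) + V (5) + I (1) + I (1) = 167. So it is a valid standard Roman numeral.

Yes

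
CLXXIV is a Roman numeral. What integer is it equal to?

CLXXIV: C=100, L=50, X=10, X=10, IV=4
100 + 50 + 10 + 10 + 4 = 174

174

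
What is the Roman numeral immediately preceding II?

II = 2; previous is 1

I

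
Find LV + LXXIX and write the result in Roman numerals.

LV = 55
LXXIX = 79
55 + 79 = 134

CXXXIV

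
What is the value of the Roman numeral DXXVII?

DXXVII: D=500, X=10, X=10, V=5, I=1, I=1
500 + 10 + 10 + 5 + 1 + 1 = 527

527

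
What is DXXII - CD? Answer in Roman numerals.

DXXII = 522
CD = 400
522 - 400 = 122

CXXII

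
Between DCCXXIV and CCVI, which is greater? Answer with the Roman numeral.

DCCXXIV = 724
CCVI = 206
724 is larger

DCCXXIV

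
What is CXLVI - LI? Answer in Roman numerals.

CXLVI = 146
LI = 51
146 - 51 = 95

XCV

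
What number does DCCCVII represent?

DCCCVII: D=500, C=100, C=100, C=100, V=5, I=1, I=1
500 + 100 + 100 + 100 + 5 + 1 + 1 = 807

807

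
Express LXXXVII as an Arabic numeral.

LXXXVII: L=50, X=10, X=10, X=10, V=5, I=1, I=1
50 + 10 + 10 + 10 + 5 + 1 + 1 = 87

87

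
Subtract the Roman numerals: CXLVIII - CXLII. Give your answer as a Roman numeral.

CXLVIII = 148
CXLII = 142
148 - 142 = 6

VI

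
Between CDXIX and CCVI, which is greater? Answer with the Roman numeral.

CDXIX = 419
CCVI = 206
419 is larger

CDXIX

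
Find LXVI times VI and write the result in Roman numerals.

LXVI = 66
VI = 6
66 × 6 = 396

CCCXCVI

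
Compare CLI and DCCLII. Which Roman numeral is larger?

CLI = 151
DCCLII = 752
752 is larger

DCCLII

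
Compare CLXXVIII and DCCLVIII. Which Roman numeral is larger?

CLXXVIII = 178
DCCLVIII = 758
758 is larger

DCCLVIII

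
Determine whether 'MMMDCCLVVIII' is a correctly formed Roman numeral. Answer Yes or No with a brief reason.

'MMMDCCLVVIII': V should not appear more than once

No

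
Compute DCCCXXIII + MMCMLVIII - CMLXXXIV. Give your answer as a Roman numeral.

DCCCXXIII = 823, MMCMLVIII = 2958, CMLXXXIV = 984
823 + 2958 = 3781
3781 - 984 = 2797

MMDCCXCVII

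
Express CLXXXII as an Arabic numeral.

CLXXXII: C=100, L=50, X=10, X=10, X=10, I=1, I=1
100 + 50 + 10 + 10 + 10 + 1 + 1 = 182

182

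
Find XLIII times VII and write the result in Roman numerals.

XLIII = 43
VII = 7
43 × 7 = 301

CCCI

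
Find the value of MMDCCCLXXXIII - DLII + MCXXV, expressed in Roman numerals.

MMDCCCLXXXIII = 2883, DLII = 552, MCXXV = 1125
2883 - 552 = 2331
2331 + 1125 = 3456

MMMCDLVI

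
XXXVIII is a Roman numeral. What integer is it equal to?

XXXVIII: X=10, X=10, X=10, V=5, I=1, I=1, I=1
10 + 10 + 10 + 5 + 1 + 1 + 1 = 38

38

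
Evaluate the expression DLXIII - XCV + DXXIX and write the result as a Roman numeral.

DLXIII = 563, XCV = 95, DXXIX = 529
563 - 95 = 468
468 + 529 = 997

CMXCVII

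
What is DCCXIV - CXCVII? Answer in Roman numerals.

DCCXIV = 714
CXCVII = 197
714 - 197 = 517

DXVII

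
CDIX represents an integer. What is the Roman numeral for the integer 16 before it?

CDIX = 409
409 - 16 = 393

CCCXCIII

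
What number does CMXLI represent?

CMXLI: CM=900, XL=40, I=1
900 + 40 + 1 = 941

941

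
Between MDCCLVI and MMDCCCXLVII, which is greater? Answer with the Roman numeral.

MDCCLVI = 1756
MMDCCCXLVII = 2847
2847 is larger

MMDCCCXLVII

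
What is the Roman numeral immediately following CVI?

CVI = 106; next is 107

CVII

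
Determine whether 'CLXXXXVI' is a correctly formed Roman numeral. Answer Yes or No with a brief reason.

'CLXXXXVI': More than 3 consecutive X's

No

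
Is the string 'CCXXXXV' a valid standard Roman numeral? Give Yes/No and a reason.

'CCXXXXV': More than 3 consecutive X's

No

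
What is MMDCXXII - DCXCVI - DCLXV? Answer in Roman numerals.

MMDCXXII = 2622, DCXCVI = 696, DCLXV = 665
2622 - 696 = 1926
1926 - 665 = 1261

MCCLXI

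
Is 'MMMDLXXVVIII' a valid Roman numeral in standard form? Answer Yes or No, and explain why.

'MMMDLXXVVIII': V should not appear more than once

No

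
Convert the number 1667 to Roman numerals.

Convert 1667 to Roman numerals:
  1667 contains 1×1000 (M)
  667 contains 1×500 (D)
  167 contains 1×100 (C)
  67 contains 1×50 (L)
  17 contains 1×10 (X)
  7 contains 1×5 (V)
  2 contains 2×1 (II)

MDCLXVII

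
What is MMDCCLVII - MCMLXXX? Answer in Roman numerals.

MMDCCLVII = 2757
MCMLXXX = 1980
2757 - 1980 = 777

DCCLXXVII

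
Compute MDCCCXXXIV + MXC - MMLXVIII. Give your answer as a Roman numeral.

MDCCCXXXIV = 1834, MXC = 1090, MMLXVIII = 2068
1834 + 1090 = 2924
2924 - 2068 = 856

DCCCLVI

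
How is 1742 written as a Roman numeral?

Convert 1742 to Roman numerals:
  1742 contains 1×1000 (M)
  742 contains 1×500 (D)
  242 contains 2×100 (CC)
  42 contains 1×40 (XL)
  2 contains 2×1 (II)

MDCCXLII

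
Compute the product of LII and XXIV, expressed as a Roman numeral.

LII = 52
XXIV = 24
52 × 24 = 1248

MCCXLVIII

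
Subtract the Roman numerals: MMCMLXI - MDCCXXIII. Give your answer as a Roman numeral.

MMCMLXI = 2961
MDCCXXIII = 1723
2961 - 1723 = 1238

MCCXXXVIII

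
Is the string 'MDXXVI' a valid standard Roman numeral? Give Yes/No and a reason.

'MDXXVI': Check the rules: uses only the symbols I, V, X, L, C, D, M; no symbol is repeated more than three times in a row; V, L and D each appear at most once; no smaller symbol precedes a larger one (values never increase from left to right). Value: M (1000) + D (500) + X (10) + X (10) + V (5) + I (1) = 1526. So it is a valid standard Roman numeral.

Yes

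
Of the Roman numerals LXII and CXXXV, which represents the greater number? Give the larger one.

LXII = 62
CXXXV = 135
135 is larger

CXXXV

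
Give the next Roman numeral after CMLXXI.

CMLXXI = 971; next is 972

CMLXXII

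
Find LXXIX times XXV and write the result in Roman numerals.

LXXIX = 79
XXV = 25
79 × 25 = 1975

MCMLXXV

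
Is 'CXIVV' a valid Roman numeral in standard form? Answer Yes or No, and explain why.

'CXIVV': V should not appear more than once

No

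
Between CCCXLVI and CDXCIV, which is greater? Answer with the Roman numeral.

CCCXLVI = 346
CDXCIV = 494
494 is larger

CDXCIV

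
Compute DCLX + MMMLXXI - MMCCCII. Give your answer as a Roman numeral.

DCLX = 660, MMMLXXI = 3071, MMCCCII = 2302
660 + 3071 = 3731
3731 - 2302 = 1429

MCDXXIX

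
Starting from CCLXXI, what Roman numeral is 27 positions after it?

CCLXXI = 271
271 + 27 = 298

CCXCVIII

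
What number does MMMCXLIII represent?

MMMCXLIII: M=1000, M=1000, M=1000, C=100, XL=40, I=1, I=1, I=1
1000 + 1000 + 1000 + 100 + 40 + 1 + 1 + 1 = 3143

3143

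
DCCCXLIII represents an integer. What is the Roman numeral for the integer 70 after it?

DCCCXLIII = 843
843 + 70 = 913

CMXIII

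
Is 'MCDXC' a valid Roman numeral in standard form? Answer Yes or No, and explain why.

'MCDXC': Check the rules: uses only the symbols I, V, X, L, C, D, M; no symbol is repeated more than three times in a row; V, L and D each appear at most once; the only places a smaller symbol precedes a larger one are the allowed subtractive pairs CD, XC, the symbol right after such a pair (if any) is smaller than the pair's first symbol, and otherwise the values never increase from left to right. Value: M (1000) + CD (400) + XC (90) = 1490. So it is a valid standard Roman numeral.

Yes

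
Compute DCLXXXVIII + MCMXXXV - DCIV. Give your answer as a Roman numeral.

DCLXXXVIII = 688, MCMXXXV = 1935, DCIV = 604
688 + 1935 = 2623
2623 - 604 = 2019

MMXIX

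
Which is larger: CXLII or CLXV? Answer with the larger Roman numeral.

CXLII = 142
CLXV = 165
165 is larger

CLXV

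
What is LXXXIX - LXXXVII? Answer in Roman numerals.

LXXXIX = 89
LXXXVII = 87
89 - 87 = 2

II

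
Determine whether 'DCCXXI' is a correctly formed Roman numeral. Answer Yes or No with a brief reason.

'DCCXXI': Check the rules: uses only the symbols I, V, X, L, C, D, M; no symbol is repeated more than three times in a row; V, L and D each appear at most once; no smaller symbol precedes a larger one (values never increase from left to right). Value: D (500) + C (100) + C (100) + X (10) + X (10) + I (1) = 721. So it is a valid standard Roman numeral.

Yes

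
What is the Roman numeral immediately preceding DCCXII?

DCCXII = 712; previous is 711

DCCXI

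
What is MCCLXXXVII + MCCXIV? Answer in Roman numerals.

MCCLXXXVII = 1287
MCCXIV = 1214
1287 + 1214 = 2501

MMDI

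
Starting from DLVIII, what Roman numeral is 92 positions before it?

DLVIII = 558
558 - 92 = 466

CDLXVI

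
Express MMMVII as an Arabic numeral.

MMMVII: M=1000, M=1000, M=1000, V=5, I=1, I=1
1000 + 1000 + 1000 + 5 + 1 + 1 = 3007

3007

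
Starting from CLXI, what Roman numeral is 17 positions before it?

CLXI = 161
161 - 17 = 144

CXLIV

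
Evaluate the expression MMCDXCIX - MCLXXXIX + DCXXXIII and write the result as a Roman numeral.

MMCDXCIX = 2499, MCLXXXIX = 1189, DCXXXIII = 633
2499 - 1189 = 1310
1310 + 633 = 1943

MCMXLIII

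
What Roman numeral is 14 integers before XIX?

XIX = 19
19 - 14 = 5

V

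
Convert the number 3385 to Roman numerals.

Convert 3385 to Roman numerals:
  3385 contains 3×1000 (MMM)
  385 contains 3×100 (CCC)
  85 contains 1×50 (L)
  35 contains 3×10 (XXX)
  5 contains 1×5 (V)

MMMCCCLXXXV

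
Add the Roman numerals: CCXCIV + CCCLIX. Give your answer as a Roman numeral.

CCXCIV = 294
CCCLIX = 359
294 + 359 = 653

DCLIII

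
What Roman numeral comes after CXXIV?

CXXIV = 124; next is 125

CXXV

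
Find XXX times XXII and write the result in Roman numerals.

XXX = 30
XXII = 22
30 × 22 = 660

DCLX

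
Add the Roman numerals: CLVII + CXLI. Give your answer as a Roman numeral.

CLVII = 157
CXLI = 141
157 + 141 = 298

CCXCVIII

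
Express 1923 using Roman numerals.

Convert 1923 to Roman numerals:
  1923 contains 1×1000 (M)
  923 contains 1×900 (CM)
  23 contains 2×10 (XX)
  3 contains 3×1 (III)

MCMXXIII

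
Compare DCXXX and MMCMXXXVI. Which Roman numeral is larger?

DCXXX = 630
MMCMXXXVI = 2936
2936 is larger

MMCMXXXVI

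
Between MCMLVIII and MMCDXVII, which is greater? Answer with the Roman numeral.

MCMLVIII = 1958
MMCDXVII = 2417
2417 is larger

MMCDXVII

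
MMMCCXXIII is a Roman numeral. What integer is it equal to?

MMMCCXXIII: M=1000, M=1000, M=1000, C=100, C=100, X=10, X=10, I=1, I=1, I=1
1000 + 1000 + 1000 + 100 + 100 + 10 + 10 + 1 + 1 + 1 = 3223

3223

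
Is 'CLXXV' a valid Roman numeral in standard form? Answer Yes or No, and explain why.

'CLXXV': Check the rules: uses only the symbols I, V, X, L, C, D, M; no symbol is repeated more than three times in a row; V, L and D each appear at most once; no smaller symbol precedes a larger one (values never increase from left to right). Value: C (100) + L (50) + X (10) + X (10) + V (5) = 175. So it is a valid standard Roman numeral.

Yes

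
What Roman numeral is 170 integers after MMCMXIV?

MMCMXIV = 2914
2914 + 170 = 3084

MMMLXXXIV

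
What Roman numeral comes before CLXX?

CLXX = 170; previous is 169

CLXIX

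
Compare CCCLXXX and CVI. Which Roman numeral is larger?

CCCLXXX = 380
CVI = 106
380 is larger

CCCLXXX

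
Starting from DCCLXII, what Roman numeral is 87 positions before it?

DCCLXII = 762
762 - 87 = 675

DCLXXV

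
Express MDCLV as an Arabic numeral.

MDCLV: M=1000, D=500, C=100, L=50, V=5
1000 + 500 + 100 + 50 + 5 = 1655

1655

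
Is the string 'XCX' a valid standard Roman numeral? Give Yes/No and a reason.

'XCX': X cannot come right after the subtractive pair XC: once X is subtracted in XC, the next symbol must be smaller than X

No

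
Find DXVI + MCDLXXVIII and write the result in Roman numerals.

DXVI = 516
MCDLXXVIII = 1478
516 + 1478 = 1994

MCMXCIV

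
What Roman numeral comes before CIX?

CIX = 109, so the previous integer is 109 - 1 = 108

CVIII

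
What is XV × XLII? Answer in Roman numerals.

XV = 15
XLII = 42
15 × 42 = 630

DCXXX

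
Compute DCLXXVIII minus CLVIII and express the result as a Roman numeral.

DCLXXVIII = 678
CLVIII = 158
678 - 158 = 520

DXX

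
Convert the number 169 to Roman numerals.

Convert 169 to Roman numerals:
  169 contains 1×100 (C)
  69 contains 1×50 (L)
  19 contains 1×10 (X)
  9 contains 1×9 (IX)

CLXIX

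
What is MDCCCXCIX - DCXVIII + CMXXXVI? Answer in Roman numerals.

MDCCCXCIX = 1899, DCXVIII = 618, CMXXXVI = 936
1899 - 618 = 1281
1281 + 936 = 2217

MMCCXVII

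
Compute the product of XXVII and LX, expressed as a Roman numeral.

XXVII = 27
LX = 60
27 × 60 = 1620

MDCXX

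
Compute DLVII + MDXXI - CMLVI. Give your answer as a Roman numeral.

DLVII = 557, MDXXI = 1521, CMLVI = 956
557 + 1521 = 2078
2078 - 956 = 1122

MCXXII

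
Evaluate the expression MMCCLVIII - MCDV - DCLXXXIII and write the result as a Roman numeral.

MMCCLVIII = 2258, MCDV = 1405, DCLXXXIII = 683
2258 - 1405 = 853
853 - 683 = 170

CLXX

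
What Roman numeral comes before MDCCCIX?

MDCCCIX = 1809; previous is 1808

MDCCCVIII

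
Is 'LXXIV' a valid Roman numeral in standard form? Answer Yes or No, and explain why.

'LXXIV': Check the rules: uses only the symbols I, V, X, L, C, D, M; no symbol is repeated more than three times in a row; V, L and D each appear at most once; the only place a smaller symbol precedes a larger one is the allowed subtractive pair IV, the symbol right after such a pair (if any) is smaller than the pair's first symbol, and otherwise the values never increase from left to right. Value: L (50) + X (10) + X (10) + IV (4) = 74. So it is a valid standard Roman numeral.

Yes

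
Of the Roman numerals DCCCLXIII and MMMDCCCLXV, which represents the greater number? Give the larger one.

DCCCLXIII = 863
MMMDCCCLXV = 3865
3865 is larger

MMMDCCCLXV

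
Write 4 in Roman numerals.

Convert 4 to Roman numerals:
  4 contains 1×4 (IV)

IV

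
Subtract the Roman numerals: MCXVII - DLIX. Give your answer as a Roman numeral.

MCXVII = 1117
DLIX = 559
1117 - 559 = 558

DLVIII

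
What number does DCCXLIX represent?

DCCXLIX: D=500, C=100, C=100, XL=40, IX=9
500 + 100 + 100 + 40 + 9 = 749

749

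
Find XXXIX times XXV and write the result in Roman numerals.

XXXIX = 39
XXV = 25
39 × 25 = 975

CMLXXV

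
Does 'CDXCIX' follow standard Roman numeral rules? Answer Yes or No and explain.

'CDXCIX': Check the rules: uses only the symbols I, V, X, L, C, D, M; no symbol is repeated more than three times in a row; V, L and D each appear at most once; the only places a smaller symbol precedes a larger one are the allowed subtractive pairs CD, XC, IX, the symbol right after such a pair (if any) is smaller than the pair's first symbol, and otherwise the values never increase from left to right. Value: CD (400) + XC (90) + IX (9) = 499. So it is a valid standard Roman numeral.

Yes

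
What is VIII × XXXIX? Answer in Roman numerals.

VIII = 8
XXXIX = 39
8 × 39 = 312

CCCXII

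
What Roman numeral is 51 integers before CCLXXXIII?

CCLXXXIII = 283
283 - 51 = 232

CCXXXII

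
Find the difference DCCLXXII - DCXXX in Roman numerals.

DCCLXXII = 772
DCXXX = 630
772 - 630 = 142

CXLII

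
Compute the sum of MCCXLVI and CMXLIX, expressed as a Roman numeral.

MCCXLVI = 1246
CMXLIX = 949
1246 + 949 = 2195

MMCXCV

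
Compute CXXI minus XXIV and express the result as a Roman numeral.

CXXI = 121
XXIV = 24
121 - 24 = 97

XCVII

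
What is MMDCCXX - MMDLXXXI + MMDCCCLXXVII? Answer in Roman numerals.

MMDCCXX = 2720, MMDLXXXI = 2581, MMDCCCLXXVII = 2877
2720 - 2581 = 139
139 + 2877 = 3016

MMMXVI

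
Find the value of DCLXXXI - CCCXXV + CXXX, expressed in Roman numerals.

DCLXXXI = 681, CCCXXV = 325, CXXX = 130
681 - 325 = 356
356 + 130 = 486

CDLXXXVI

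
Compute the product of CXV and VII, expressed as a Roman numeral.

CXV = 115
VII = 7
115 × 7 = 805

DCCCV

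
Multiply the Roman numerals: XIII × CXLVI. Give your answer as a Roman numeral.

XIII = 13
CXLVI = 146
13 × 146 = 1898

MDCCCXCVIII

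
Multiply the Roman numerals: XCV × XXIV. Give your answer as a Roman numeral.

XCV = 95
XXIV = 24
95 × 24 = 2280

MMCCLXXX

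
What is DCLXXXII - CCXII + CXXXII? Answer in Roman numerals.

DCLXXXII = 682, CCXII = 212, CXXXII = 132
682 - 212 = 470
470 + 132 = 602

DCII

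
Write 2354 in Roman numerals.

Convert 2354 to Roman numerals:
  2354 contains 2×1000 (MM)
  354 contains 3×100 (CCC)
  54 contains 1×50 (L)
  4 contains 1×4 (IV)

MMCCCLIV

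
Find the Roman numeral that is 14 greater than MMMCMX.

MMMCMX = 3910
3910 + 14 = 3924

MMMCMXXIV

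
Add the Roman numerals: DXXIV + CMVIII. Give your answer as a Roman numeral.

DXXIV = 524
CMVIII = 908
524 + 908 = 1432

MCDXXXII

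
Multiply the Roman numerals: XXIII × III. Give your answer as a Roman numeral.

XXIII = 23
III = 3
23 × 3 = 69

LXIX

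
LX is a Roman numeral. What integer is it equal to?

LX: L=50, X=10
50 + 10 = 60

60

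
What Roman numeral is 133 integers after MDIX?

MDIX = 1509
1509 + 133 = 1642

MDCXLII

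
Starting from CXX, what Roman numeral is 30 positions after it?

CXX = 120
120 + 30 = 150

CL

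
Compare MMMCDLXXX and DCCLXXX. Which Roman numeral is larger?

MMMCDLXXX = 3480
DCCLXXX = 780
3480 is larger

MMMCDLXXX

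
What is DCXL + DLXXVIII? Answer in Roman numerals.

DCXL = 640
DLXXVIII = 578
640 + 578 = 1218

MCCXVIII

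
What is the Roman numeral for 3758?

Convert 3758 to Roman numerals:
  3758 contains 3×1000 (MMM)
  758 contains 1×500 (D)
  258 contains 2×100 (CC)
  58 contains 1×50 (L)
  8 contains 1×5 (V)
  3 contains 3×1 (III)

MMMDCCLVIII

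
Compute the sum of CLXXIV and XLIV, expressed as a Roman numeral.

CLXXIV = 174
XLIV = 44
174 + 44 = 218

CCXVIII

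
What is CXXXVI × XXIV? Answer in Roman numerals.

CXXXVI = 136
XXIV = 24
136 × 24 = 3264

MMMCCLXIV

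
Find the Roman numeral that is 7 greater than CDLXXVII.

CDLXXVII = 477
477 + 7 = 484

CDLXXXIV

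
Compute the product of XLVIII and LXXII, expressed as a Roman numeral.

XLVIII = 48
LXXII = 72
48 × 72 = 3456

MMMCDLVI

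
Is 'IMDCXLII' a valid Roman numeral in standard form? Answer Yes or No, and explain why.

'IMDCXLII': Invalid subtractive combination: IM

No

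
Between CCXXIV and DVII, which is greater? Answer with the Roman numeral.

CCXXIV = 224
DVII = 507
507 is larger

DVII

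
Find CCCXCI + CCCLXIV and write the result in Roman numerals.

CCCXCI = 391
CCCLXIV = 364
391 + 364 = 755

DCCLV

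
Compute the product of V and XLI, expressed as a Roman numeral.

V = 5
XLI = 41
5 × 41 = 205

CCV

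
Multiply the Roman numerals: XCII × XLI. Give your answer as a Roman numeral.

XCII = 92
XLI = 41
92 × 41 = 3772

MMMDCCLXXII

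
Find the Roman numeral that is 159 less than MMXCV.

MMXCV = 2095
2095 - 159 = 1936

MCMXXXVI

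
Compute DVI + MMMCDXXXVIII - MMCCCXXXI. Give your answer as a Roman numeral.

DVI = 506, MMMCDXXXVIII = 3438, MMCCCXXXI = 2331
506 + 3438 = 3944
3944 - 2331 = 1613

MDCXIII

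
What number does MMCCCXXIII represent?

MMCCCXXIII: M=1000, M=1000, C=100, C=100, C=100, X=10, X=10, I=1, I=1, I=1
1000 + 1000 + 100 + 100 + 100 + 10 + 10 + 1 + 1 + 1 = 2323

2323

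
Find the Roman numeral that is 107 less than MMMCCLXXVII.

MMMCCLXXVII = 3277
3277 - 107 = 3170

MMMCLXX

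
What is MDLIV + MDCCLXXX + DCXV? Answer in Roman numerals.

MDLIV = 1554, MDCCLXXX = 1780, DCXV = 615
1554 + 1780 = 3334
3334 + 615 = 3949

MMMCMXLIX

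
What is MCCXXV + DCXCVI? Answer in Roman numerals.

MCCXXV = 1225
DCXCVI = 696
1225 + 696 = 1921

MCMXXI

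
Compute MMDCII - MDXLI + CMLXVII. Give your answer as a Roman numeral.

MMDCII = 2602, MDXLI = 1541, CMLXVII = 967
2602 - 1541 = 1061
1061 + 967 = 2028

MMXXVIII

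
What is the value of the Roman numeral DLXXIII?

DLXXIII: D=500, L=50, X=10, X=10, I=1, I=1, I=1
500 + 50 + 10 + 10 + 1 + 1 + 1 = 573

573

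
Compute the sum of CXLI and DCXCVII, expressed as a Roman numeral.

CXLI = 141
DCXCVII = 697
141 + 697 = 838

DCCCXXXVIII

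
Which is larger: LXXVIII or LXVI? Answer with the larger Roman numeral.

LXXVIII = 78
LXVI = 66
78 is larger

LXXVIII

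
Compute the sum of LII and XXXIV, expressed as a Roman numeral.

LII = 52
XXXIV = 34
52 + 34 = 86

LXXXVI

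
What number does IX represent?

IX: IX=9

9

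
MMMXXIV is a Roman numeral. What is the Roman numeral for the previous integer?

MMMXXIV = 3024, so the previous integer is 3024 - 1 = 3023

MMMXXIII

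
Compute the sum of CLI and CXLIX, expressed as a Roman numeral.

CLI = 151
CXLIX = 149
151 + 149 = 300

CCC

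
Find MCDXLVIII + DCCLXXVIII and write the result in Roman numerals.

MCDXLVIII = 1448
DCCLXXVIII = 778
1448 + 778 = 2226

MMCCXXVI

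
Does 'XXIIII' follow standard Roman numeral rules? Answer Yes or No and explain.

'XXIIII': More than 3 consecutive I's

No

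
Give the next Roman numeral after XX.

XX = 20, so the next integer is 20 + 1 = 21

XXI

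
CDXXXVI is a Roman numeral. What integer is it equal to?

CDXXXVI: CD=400, X=10, X=10, X=10, V=5, I=1
400 + 10 + 10 + 10 + 5 + 1 = 436

436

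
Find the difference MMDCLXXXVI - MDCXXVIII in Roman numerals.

MMDCLXXXVI = 2686
MDCXXVIII = 1628
2686 - 1628 = 1058

MLVIII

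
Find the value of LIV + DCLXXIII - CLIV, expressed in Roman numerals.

LIV = 54, DCLXXIII = 673, CLIV = 154
54 + 673 = 727
727 - 154 = 573

DLXXIII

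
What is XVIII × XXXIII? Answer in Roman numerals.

XVIII = 18
XXXIII = 33
18 × 33 = 594

DXCIV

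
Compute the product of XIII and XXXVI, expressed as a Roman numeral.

XIII = 13
XXXVI = 36
13 × 36 = 468

CDLXVIII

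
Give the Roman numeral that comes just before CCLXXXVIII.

CCLXXXVIII = 288, so the previous integer is 288 - 1 = 287

CCLXXXVII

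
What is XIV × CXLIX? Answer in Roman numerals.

XIV = 14
CXLIX = 149
14 × 149 = 2086

MMLXXXVI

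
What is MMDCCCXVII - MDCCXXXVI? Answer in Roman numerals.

MMDCCCXVII = 2817
MDCCXXXVI = 1736
2817 - 1736 = 1081

MLXXXI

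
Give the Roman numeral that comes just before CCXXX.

CCXXX = 230; previous is 229

CCXXIX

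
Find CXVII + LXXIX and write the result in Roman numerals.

CXVII = 117
LXXIX = 79
117 + 79 = 196

CXCVI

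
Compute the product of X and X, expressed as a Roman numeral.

X = 10
X = 10
10 × 10 = 100

C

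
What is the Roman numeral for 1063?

Convert 1063 to Roman numerals:
  1063 contains 1×1000 (M)
  63 contains 1×50 (L)
  13 contains 1×10 (X)
  3 contains 3×1 (III)

MLXIII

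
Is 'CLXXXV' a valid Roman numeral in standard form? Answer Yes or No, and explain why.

'CLXXXV': Check the rules: uses only the symbols I, V, X, L, C, D, M; no symbol is repeated more than three times in a row; V, L and D each appear at most once; no smaller symbol precedes a larger one (values never increase from left to right). Value: C (100) + L (50) + X (10) + X (10) + X (10) + V (5) = 185. So it is a valid standard Roman numeral.

Yes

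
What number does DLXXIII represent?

DLXXIII: D=500, L=50, X=10, X=10, I=1, I=1, I=1
500 + 50 + 10 + 10 + 1 + 1 + 1 = 573

573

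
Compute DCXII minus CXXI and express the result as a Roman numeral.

DCXII = 612
CXXI = 121
612 - 121 = 491

CDXCI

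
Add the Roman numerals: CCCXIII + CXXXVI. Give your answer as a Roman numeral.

CCCXIII = 313
CXXXVI = 136
313 + 136 = 449

CDXLIX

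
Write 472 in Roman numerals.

Convert 472 to Roman numerals:
  472 contains 1×400 (CD)
  72 contains 1×50 (L)
  22 contains 2×10 (XX)
  2 contains 2×1 (II)

CDLXXII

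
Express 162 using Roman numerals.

Convert 162 to Roman numerals:
  162 contains 1×100 (C)
  62 contains 1×50 (L)
  12 contains 1×10 (X)
  2 contains 2×1 (II)

CLXII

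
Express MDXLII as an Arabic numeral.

MDXLII: M=1000, D=500, XL=40, I=1, I=1
1000 + 500 + 40 + 1 + 1 = 1542

1542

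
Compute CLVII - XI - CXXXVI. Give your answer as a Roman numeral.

CLVII = 157, XI = 11, CXXXVI = 136
157 - 11 = 146
146 - 136 = 10

X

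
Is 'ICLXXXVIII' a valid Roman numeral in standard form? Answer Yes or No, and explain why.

'ICLXXXVIII': Invalid subtractive combination: IC

No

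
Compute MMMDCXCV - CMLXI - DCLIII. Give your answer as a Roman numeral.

MMMDCXCV = 3695, CMLXI = 961, DCLIII = 653
3695 - 961 = 2734
2734 - 653 = 2081

MMLXXXI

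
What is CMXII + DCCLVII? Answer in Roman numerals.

CMXII = 912
DCCLVII = 757
912 + 757 = 1669

MDCLXIX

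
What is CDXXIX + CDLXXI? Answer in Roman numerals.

CDXXIX = 429
CDLXXI = 471
429 + 471 = 900

CM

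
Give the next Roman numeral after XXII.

XXII = 22, so the next integer is 22 + 1 = 23

XXIII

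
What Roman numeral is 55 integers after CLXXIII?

CLXXIII = 173
173 + 55 = 228

CCXXVIII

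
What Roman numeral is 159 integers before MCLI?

MCLI = 1151
1151 - 159 = 992

CMXCII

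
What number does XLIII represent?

XLIII: XL=40, I=1, I=1, I=1
40 + 1 + 1 + 1 = 43

43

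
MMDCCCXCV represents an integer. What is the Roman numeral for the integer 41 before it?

MMDCCCXCV = 2895
2895 - 41 = 2854

MMDCCCLIV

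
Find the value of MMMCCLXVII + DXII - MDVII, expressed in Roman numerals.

MMMCCLXVII = 3267, DXII = 512, MDVII = 1507
3267 + 512 = 3779
3779 - 1507 = 2272

MMCCLXXII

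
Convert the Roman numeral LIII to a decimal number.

LIII: L=50, I=1, I=1, I=1
50 + 1 + 1 + 1 = 53

53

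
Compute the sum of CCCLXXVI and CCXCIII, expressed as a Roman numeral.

CCCLXXVI = 376
CCXCIII = 293
376 + 293 = 669

DCLXIX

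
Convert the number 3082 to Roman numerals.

Convert 3082 to Roman numerals:
  3082 contains 3×1000 (MMM)
  82 contains 1×50 (L)
  32 contains 3×10 (XXX)
  2 contains 2×1 (II)

MMMLXXXII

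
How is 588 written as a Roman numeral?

Convert 588 to Roman numerals:
  588 contains 1×500 (D)
  88 contains 1×50 (L)
  38 contains 3×10 (XXX)
  8 contains 1×5 (V)
  3 contains 3×1 (III)

DLXXXVIII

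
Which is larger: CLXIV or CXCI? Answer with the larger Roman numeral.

CLXIV = 164
CXCI = 191
191 is larger

CXCI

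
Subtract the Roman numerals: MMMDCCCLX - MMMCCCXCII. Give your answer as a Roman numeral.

MMMDCCCLX = 3860
MMMCCCXCII = 3392
3860 - 3392 = 468

CDLXVIII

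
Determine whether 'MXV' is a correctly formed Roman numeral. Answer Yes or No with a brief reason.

'MXV': Check the rules: uses only the symbols I, V, X, L, C, D, M; no symbol is repeated more than three times in a row; V, L and D each appear at most once; no smaller symbol precedes a larger one (values never increase from left to right). Value: M (1000) + X (10) + V (5) = 1015. So it is a valid standard Roman numeral.

Yes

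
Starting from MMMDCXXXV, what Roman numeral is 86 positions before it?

MMMDCXXXV = 3635
3635 - 86 = 3549

MMMDXLIX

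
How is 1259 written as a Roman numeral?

Convert 1259 to Roman numerals:
  1259 contains 1×1000 (M)
  259 contains 2×100 (CC)
  59 contains 1×50 (L)
  9 contains 1×9 (IX)

MCCLIX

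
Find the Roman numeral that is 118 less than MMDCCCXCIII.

MMDCCCXCIII = 2893
2893 - 118 = 2775

MMDCCLXXV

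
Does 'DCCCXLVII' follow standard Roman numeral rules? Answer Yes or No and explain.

'DCCCXLVII': Check the rules: uses only the symbols I, V, X, L, C, D, M; no symbol is repeated more than three times in a row; V, L and D each appear at most once; the only place a smaller symbol precedes a larger one is the allowed subtractive pair XL, the symbol right after such a pair (if any) is smaller than the pair's first symbol, and otherwise the values never increase from left to right. Value: D (500) + C (100) + C (100) + C (100) + XL (40) + V (5) + I (1) + I (1) = 847. So it is a valid standard Roman numeral.

Yes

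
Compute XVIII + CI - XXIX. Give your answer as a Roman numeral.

XVIII = 18, CI = 101, XXIX = 29
18 + 101 = 119
119 - 29 = 90

XC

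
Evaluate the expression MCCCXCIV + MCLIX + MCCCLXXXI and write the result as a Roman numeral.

MCCCXCIV = 1394, MCLIX = 1159, MCCCLXXXI = 1381
1394 + 1159 = 2553
2553 + 1381 = 3934

MMMCMXXXIV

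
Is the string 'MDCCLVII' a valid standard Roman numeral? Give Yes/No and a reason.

'MDCCLVII': Check the rules: uses only the symbols I, V, X, L, C, D, M; no symbol is repeated more than three times in a row; V, L and D each appear at most once; no smaller symbol precedes a larger one (values never increase from left to right). Value: M (1000) + D (500) + C (100) + C (100) + L (50) + V (5) + I (1) + I (1) = 1757. So it is a valid standard Roman numeral.

Yes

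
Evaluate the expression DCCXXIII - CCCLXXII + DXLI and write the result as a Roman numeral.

DCCXXIII = 723, CCCLXXII = 372, DXLI = 541
723 - 372 = 351
351 + 541 = 892

DCCCXCII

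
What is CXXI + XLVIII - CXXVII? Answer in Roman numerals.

CXXI = 121, XLVIII = 48, CXXVII = 127
121 + 48 = 169
169 - 127 = 42

XLII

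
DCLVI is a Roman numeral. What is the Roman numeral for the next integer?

DCLVI = 656, so the next integer is 656 + 1 = 657

DCLVII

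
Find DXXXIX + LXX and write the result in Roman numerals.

DXXXIX = 539
LXX = 70
539 + 70 = 609

DCIX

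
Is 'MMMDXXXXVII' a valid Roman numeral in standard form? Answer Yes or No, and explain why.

'MMMDXXXXVII': More than 3 consecutive X's

No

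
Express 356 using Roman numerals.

Convert 356 to Roman numerals:
  356 contains 3×100 (CCC)
  56 contains 1×50 (L)
  6 contains 1×5 (V)
  1 contains 1×1 (I)

CCCLVI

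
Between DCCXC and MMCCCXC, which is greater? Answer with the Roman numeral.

DCCXC = 790
MMCCCXC = 2390
2390 is larger

MMCCCXC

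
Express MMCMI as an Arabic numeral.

MMCMI: M=1000, M=1000, CM=900, I=1
1000 + 1000 + 900 + 1 = 2901

2901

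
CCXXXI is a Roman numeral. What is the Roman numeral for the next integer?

CCXXXI = 231; next is 232

CCXXXII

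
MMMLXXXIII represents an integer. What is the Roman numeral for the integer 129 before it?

MMMLXXXIII = 3083
3083 - 129 = 2954

MMCMLIV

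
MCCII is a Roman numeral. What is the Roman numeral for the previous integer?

MCCII = 1202, so the previous integer is 1202 - 1 = 1201

MCCI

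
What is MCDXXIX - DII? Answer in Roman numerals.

MCDXXIX = 1429
DII = 502
1429 - 502 = 927

CMXXVII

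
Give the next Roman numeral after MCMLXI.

MCMLXI = 1961, so the next integer is 1961 + 1 = 1962

MCMLXII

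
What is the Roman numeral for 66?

Convert 66 to Roman numerals:
  66 contains 1×50 (L)
  16 contains 1×10 (X)
  6 contains 1×5 (V)
  1 contains 1×1 (I)

LXVI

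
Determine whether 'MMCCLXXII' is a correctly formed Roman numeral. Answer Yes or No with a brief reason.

'MMCCLXXII': Check the rules: uses only the symbols I, V, X, L, C, D, M; no symbol is repeated more than three times in a row; V, L and D each appear at most once; no smaller symbol precedes a larger one (values never increase from left to right). Value: M (1000) + M (1000) + C (100) + C (100) + L (50) + X (10) + X (10) + I (1) + I (1) = 2272. So it is a valid standard Roman numeral.

Yes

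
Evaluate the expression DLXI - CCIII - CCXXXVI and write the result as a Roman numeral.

DLXI = 561, CCIII = 203, CCXXXVI = 236
561 - 203 = 358
358 - 236 = 122

CXXII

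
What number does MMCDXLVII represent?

MMCDXLVII: M=1000, M=1000, CD=400, XL=40, V=5, I=1, I=1
1000 + 1000 + 400 + 40 + 5 + 1 + 1 = 2447

2447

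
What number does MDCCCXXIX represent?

MDCCCXXIX: M=1000, D=500, C=100, C=100, C=100, X=10, X=10, IX=9
1000 + 500 + 100 + 100 + 100 + 10 + 10 + 9 = 1829

1829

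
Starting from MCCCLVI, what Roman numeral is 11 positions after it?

MCCCLVI = 1356
1356 + 11 = 1367

MCCCLXVII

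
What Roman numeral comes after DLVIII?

DLVIII = 558, so the next integer is 558 + 1 = 559

DLIX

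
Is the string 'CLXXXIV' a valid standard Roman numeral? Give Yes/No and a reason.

'CLXXXIV': Check the rules: uses only the symbols I, V, X, L, C, D, M; no symbol is repeated more than three times in a row; V, L and D each appear at most once; the only place a smaller symbol precedes a larger one is the allowed subtractive pair IV, the symbol right after such a pair (if any) is smaller than the pair's first symbol, and otherwise the values never increase from left to right. Value: C (100) + L (50) + X (10) + X (10) + X (10) + IV (4) = 184. So it is a valid standard Roman numeral.

Yes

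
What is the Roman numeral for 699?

Convert 699 to Roman numerals:
  699 contains 1×500 (D)
  199 contains 1×100 (C)
  99 contains 1×90 (XC)
  9 contains 1×9 (IX)

DCXCIX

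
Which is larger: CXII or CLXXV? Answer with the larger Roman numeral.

CXII = 112
CLXXV = 175
175 is larger

CLXXV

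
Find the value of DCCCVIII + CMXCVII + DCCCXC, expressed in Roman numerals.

DCCCVIII = 808, CMXCVII = 997, DCCCXC = 890
808 + 997 = 1805
1805 + 890 = 2695

MMDCXCV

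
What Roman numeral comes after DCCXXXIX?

DCCXXXIX = 739, so the next integer is 739 + 1 = 740

DCCXL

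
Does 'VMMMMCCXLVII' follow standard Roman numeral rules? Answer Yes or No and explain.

'VMMMMCCXLVII': More than 3 consecutive M's

No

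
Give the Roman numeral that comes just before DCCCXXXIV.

DCCCXXXIV = 834; previous is 833

DCCCXXXIII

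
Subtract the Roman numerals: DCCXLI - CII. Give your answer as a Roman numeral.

DCCXLI = 741
CII = 102
741 - 102 = 639

DCXXXIX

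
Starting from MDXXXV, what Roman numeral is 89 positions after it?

MDXXXV = 1535
1535 + 89 = 1624

MDCXXIV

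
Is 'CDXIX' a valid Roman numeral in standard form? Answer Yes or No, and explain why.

'CDXIX': Check the rules: uses only the symbols I, V, X, L, C, D, M; no symbol is repeated more than three times in a row; V, L and D each appear at most once; the only places a smaller symbol precedes a larger one are the allowed subtractive pairs CD, IX, the symbol right after such a pair (if any) is smaller than the pair's first symbol, and otherwise the values never increase from left to right. Value: CD (400) + X (10) + IX (9) = 419. So it is a valid standard Roman numeral.

Yes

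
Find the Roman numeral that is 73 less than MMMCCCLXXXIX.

MMMCCCLXXXIX = 3389
3389 - 73 = 3316

MMMCCCXVI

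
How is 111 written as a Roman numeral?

Convert 111 to Roman numerals:
  111 contains 1×100 (C)
  11 contains 1×10 (X)
  1 contains 1×1 (I)

CXI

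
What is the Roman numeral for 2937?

Convert 2937 to Roman numerals:
  2937 contains 2×1000 (MM)
  937 contains 1×900 (CM)
  37 contains 3×10 (XXX)
  7 contains 1×5 (V)
  2 contains 2×1 (II)

MMCMXXXVII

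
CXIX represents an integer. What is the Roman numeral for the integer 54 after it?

CXIX = 119
119 + 54 = 173

CLXXIII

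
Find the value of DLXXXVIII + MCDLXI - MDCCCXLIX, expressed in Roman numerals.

DLXXXVIII = 588, MCDLXI = 1461, MDCCCXLIX = 1849
588 + 1461 = 2049
2049 - 1849 = 200

CC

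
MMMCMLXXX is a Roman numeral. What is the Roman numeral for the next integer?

MMMCMLXXX = 3980; next is 3981

MMMCMLXXXI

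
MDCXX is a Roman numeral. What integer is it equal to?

MDCXX: M=1000, D=500, C=100, X=10, X=10
1000 + 500 + 100 + 10 + 10 = 1620

1620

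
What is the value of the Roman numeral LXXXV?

LXXXV: L=50, X=10, X=10, X=10, V=5
50 + 10 + 10 + 10 + 5 = 85

85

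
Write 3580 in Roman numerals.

Convert 3580 to Roman numerals:
  3580 contains 3×1000 (MMM)
  580 contains 1×500 (D)
  80 contains 1×50 (L)
  30 contains 3×10 (XXX)

MMMDLXXX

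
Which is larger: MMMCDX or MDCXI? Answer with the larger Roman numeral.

MMMCDX = 3410
MDCXI = 1611
3410 is larger

MMMCDX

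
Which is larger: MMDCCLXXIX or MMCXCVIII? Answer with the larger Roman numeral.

MMDCCLXXIX = 2779
MMCXCVIII = 2198
2779 is larger

MMDCCLXXIX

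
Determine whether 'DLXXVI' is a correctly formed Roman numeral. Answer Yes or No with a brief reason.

'DLXXVI': Check the rules: uses only the symbols I, V, X, L, C, D, M; no symbol is repeated more than three times in a row; V, L and D each appear at most once; no smaller symbol precedes a larger one (values never increase from left to right). Value: D (500) + L (50) + X (10) + X (10) + V (5) + I (1) = 576. So it is a valid standard Roman numeral.

Yes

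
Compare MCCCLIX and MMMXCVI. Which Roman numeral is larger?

MCCCLIX = 1359
MMMXCVI = 3096
3096 is larger

MMMXCVI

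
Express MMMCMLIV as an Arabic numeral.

MMMCMLIV: M=1000, M=1000, M=1000, CM=900, L=50, IV=4
1000 + 1000 + 1000 + 900 + 50 + 4 = 3954

3954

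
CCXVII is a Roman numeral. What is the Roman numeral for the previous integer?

CCXVII = 217; previous is 216

CCXVI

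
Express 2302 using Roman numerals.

Convert 2302 to Roman numerals:
  2302 contains 2×1000 (MM)
  302 contains 3×100 (CCC)
  2 contains 2×1 (II)

MMCCCII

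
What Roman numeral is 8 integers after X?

X = 10
10 + 8 = 18

XVIII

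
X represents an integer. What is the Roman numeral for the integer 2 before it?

X = 10
10 - 2 = 8

VIII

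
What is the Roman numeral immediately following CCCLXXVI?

CCCLXXVI = 376, so the next integer is 376 + 1 = 377

CCCLXXVII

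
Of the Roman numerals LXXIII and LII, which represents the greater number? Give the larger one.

LXXIII = 73
LII = 52
73 is larger

LXXIII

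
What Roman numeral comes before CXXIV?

CXXIV = 124; previous is 123

CXXIII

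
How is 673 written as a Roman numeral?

Convert 673 to Roman numerals:
  673 contains 1×500 (D)
  173 contains 1×100 (C)
  73 contains 1×50 (L)
  23 contains 2×10 (XX)
  3 contains 3×1 (III)

DCLXXIII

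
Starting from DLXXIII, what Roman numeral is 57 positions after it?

DLXXIII = 573
573 + 57 = 630

DCXXX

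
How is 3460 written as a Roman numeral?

Convert 3460 to Roman numerals:
  3460 contains 3×1000 (MMM)
  460 contains 1×400 (CD)
  60 contains 1×50 (L)
  10 contains 1×10 (X)

MMMCDLX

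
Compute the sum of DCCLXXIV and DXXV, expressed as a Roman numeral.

DCCLXXIV = 774
DXXV = 525
774 + 525 = 1299

MCCXCIX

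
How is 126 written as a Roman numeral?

Convert 126 to Roman numerals:
  126 contains 1×100 (C)
  26 contains 2×10 (XX)
  6 contains 1×5 (V)
  1 contains 1×1 (I)

CXXVI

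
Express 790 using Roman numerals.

Convert 790 to Roman numerals:
  790 contains 1×500 (D)
  290 contains 2×100 (CC)
  90 contains 1×90 (XC)

DCCXC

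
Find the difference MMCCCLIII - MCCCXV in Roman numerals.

MMCCCLIII = 2353
MCCCXV = 1315
2353 - 1315 = 1038

MXXXVIII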